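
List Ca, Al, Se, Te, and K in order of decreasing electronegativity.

Se > Te > Al > Ca > K

Al is in period 3, group 13; K is in period 4, group 1; Ca is in period 4, group 2; Se is in period 4, group 16; Te is in period 5, group 16.
EN rises left→right (higher Z_eff, smaller atoms) and falls top→bottom (larger, more shielded atoms).
These span different periods and groups, so the two trends combine.
Ca > K: both are in period 4; the period trend gives Ca the larger value.
Al > Ca: both effects reinforce here, so Al is clearly the higher of the two.
Te > Al: the two effects oppose for this pair; the across-period effect wins (2.10 vs 1.61).
Se > Te: they share group 16; the group trend gives Se the larger value.
For reference (Pauling): Al 1.61, K 0.82, Ca 1.00, Se 2.55, Te 2.10.
So from highest to lowest: Se > Te > Al > Ca > K.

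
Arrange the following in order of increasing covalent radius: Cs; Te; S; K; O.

O is in period 2, group 16; S is in period 3, group 16; K is in period 4, group 1; Te is in period 5, group 16; Cs is in period 6, group 1.
Radius decreases left→right (rising Z_eff, same n) and increases top→bottom (higher n).
Neither a single period nor a single group — weigh both effects.
S > O: they share group 16; the group trend gives S the larger value.
Te > S: Te sits below S in group 16, so the down-group effect alone puts Te larger.
K > Te: period and group pull opposite ways; the across-period shift dominates (196 vs 136 pm).
Cs > K: Cs sits below K in group 1, so the down-group effect alone puts Cs larger.
Tabulated atomic radius (pm): O 63, S 103, K 196, Te 136, Cs 232.
So from smallest to largest: O < S < Te < K < Cs.

O < S < Te < K < Cs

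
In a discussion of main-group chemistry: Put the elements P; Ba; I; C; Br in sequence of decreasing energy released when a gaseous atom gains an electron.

C is in period 2, group 14; P is in period 3, group 15; Br is in period 4, group 17; I is in period 5, group 17; Ba is in period 6, group 2.
EA tends to increase across a period and decrease down a group, though the pattern is less regular than for IE or radius.
These span different periods and groups, so the two trends combine.
P > Ba: both effects reinforce here, so P is clearly the higher of the two.
C > P: period and group pull opposite ways; the down-group shift dominates (122 vs 72 kJ/mol).
I > C: the two effects oppose for this pair; the across-period effect wins (295 vs 122 kJ/mol).
Br > I: Br sits above I in group 17, so the down-group effect alone puts Br higher.
For reference (kJ/mol): C 122, P 72, Br 325, I 295, Ba 14.
So from highest to lowest: Br > I > C > P > Ba.

Br, I, C, P, Ba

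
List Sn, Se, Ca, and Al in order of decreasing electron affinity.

Se, Sn, Al, Ca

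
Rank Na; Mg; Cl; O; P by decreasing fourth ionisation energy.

Consider each +3 ion: Na³⁺ is already 2 electrons into the core; Mg³⁺ is already 1 electron into the core; Cl³⁺ still has 4 valence electrons; O³⁺ still has 3 valence electrons; P³⁺ still has 2 valence electrons.
Core electrons are held far more tightly than valence electrons, so Na and Mg top the IE_4 order.
Valence configurations: Cl³⁺ [Ne]3s²3p², O³⁺ [He]2s²2p¹, P³⁺ [Ne]3s².
Tabulated IE_4 (kJ/mol): Na 9543, Mg 10543, Cl 5159, O 7469, P 4964.
Hence IE_4: P < Cl < O < Na < Mg.

Mg > Na > O > Cl > P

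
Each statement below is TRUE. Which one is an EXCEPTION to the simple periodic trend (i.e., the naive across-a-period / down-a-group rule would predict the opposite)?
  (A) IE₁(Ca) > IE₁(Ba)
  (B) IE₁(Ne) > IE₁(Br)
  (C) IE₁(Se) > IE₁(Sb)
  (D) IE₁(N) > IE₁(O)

The general trend: IE₁ increases across a period and decreases down a group.
(A) Ca (period 4, group 2) vs Ba (period 6, group 2): the stated order agrees with the simple trend.
(B) Ne (period 2, group 18) vs Br (period 4, group 17): the stated order agrees with the simple trend.
(C) Se (period 4, group 16) vs Sb (period 5, group 15): the stated order agrees with the simple trend.
(D) N (period 2, group 15) vs O (period 2, group 16): the stated order contradicts the simple trend.
The exception is (D): pairing an electron in O's 2p⁴ costs repulsion energy, so O ionizes more easily than half-filled N (2p³).

(D)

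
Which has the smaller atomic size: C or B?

C

B is in period 2, group 13; C is in period 2, group 14.
Atomic radius shrinks across a period as nuclear charge pulls the same shell inward, and grows down a group as new shells are added.
All lie in period 2, so atomic radius increases right to left.
So C has the smaller atomic size (C < B).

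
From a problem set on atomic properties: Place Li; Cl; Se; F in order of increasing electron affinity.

Li < Se < F < Cl

Li is in period 2, group 1; F is in period 2, group 17; Cl is in period 3, group 17; Se is in period 4, group 16.
Adding an electron releases more energy for atoms nearer the top right (short of the noble gases).
Neither a single period nor a single group — weigh both effects.
Se > Li: the two effects oppose for this pair; the across-period effect wins (195 vs 60 kJ/mol).
F > Se: both effects reinforce here, so F is clearly the higher of the two.
Cl > F: this pair runs against the simple trend — see the exception note.
Note the exception: Cl has a higher electron affinity than F, contrary to the simple trend — F's small 2p subshell makes the incoming electron feel strong e⁻–e⁻ repulsion, so Cl actually releases more energy on gaining an electron.
Approximate values (kJ/mol): Li 60, F 328, Cl 349, Se 195.
So from lowest to highest: Li < Se < F < Cl.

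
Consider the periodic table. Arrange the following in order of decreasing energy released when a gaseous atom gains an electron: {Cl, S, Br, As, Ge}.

Cl > Br > S > Ge > As

S is in period 3, group 16; Cl is in period 3, group 17; Ge is in period 4, group 14; As is in period 4, group 15; Br is in period 4, group 17.
Adding an electron releases more energy for atoms nearer the top right (short of the noble gases).
Here both period and group differ, so the two effects have to be weighed against each other.
Ge > As: this pair runs against the simple trend — see the exception note.
S > Ge: relative to Ge, both the across-period and down-group shifts push S's electron affinity up.
Br > S: period and group pull opposite ways; the across-period shift dominates (325 vs 200 kJ/mol).
Cl > Br: Cl sits above Br in group 17, so the down-group effect alone puts Cl higher.
Note the exception: Ge has a higher electron affinity than As, contrary to the simple trend — adding an electron to As's half-filled 4p³ is unfavourable, so Ge (4p²) has the more exothermic EA.
Approximate values (kJ/mol): S 200, Cl 349, Ge 119, As 78, Br 325.
So from highest to lowest: Cl > Br > S > Ge > As.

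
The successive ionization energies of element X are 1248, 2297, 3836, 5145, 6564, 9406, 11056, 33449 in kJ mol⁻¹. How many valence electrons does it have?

7

Look for the largest jump between consecutive ionization energies: IE8/IE7 ≈ 3.0, far larger than any earlier ratio.
That jump marks the point where a core electron is being removed. So the atom has 7 valence electrons.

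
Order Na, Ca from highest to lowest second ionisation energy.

Consider each +1 ion: Na⁺ is the bare [Ne] core; Ca⁺ still has 1 valence electron.
Pulling an electron out of a noble-gas core costs far more than removing a remaining valence electron, so Na sits at the high end of IE_2.
Tabulated IE_2 (kJ/mol): Na 4562, Ca 1145.
Hence IE_2: Ca < Na.

Na > Ca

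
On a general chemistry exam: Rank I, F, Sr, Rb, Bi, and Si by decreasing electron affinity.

F > I > Si > Bi > Rb > Sr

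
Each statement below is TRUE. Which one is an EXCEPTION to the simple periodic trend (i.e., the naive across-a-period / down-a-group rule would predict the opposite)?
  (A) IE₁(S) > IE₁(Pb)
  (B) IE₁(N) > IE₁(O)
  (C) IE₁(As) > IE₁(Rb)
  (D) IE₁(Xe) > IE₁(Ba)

(B)

The general trend: first ionisation energy increases across a period and decreases down a group.
(A) S (period 3, group 16) vs Pb (period 6, group 14): the stated order agrees with the simple trend.
(B) N (period 2, group 15) vs O (period 2, group 16): the stated order contradicts the simple trend.
(C) As (period 4, group 15) vs Rb (period 5, group 1): the stated order agrees with the simple trend.
(D) Xe (period 5, group 18) vs Ba (period 6, group 2): the stated order agrees with the simple trend.
The exception is (B): pairing an electron in O's 2p⁴ costs repulsion energy, so O ionizes more easily than half-filled N (2p³).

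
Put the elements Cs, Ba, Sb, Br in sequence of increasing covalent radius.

Br is in period 4, group 17; Sb is in period 5, group 15; Cs is in period 6, group 1; Ba is in period 6, group 2.
Atomic radius shrinks across a period as nuclear charge pulls the same shell inward, and grows down a group as new shells are added.
Here both period and group differ, so the two effects have to be weighed against each other.
Sb > Br: both effects reinforce here, so Sb is clearly the larger of the two.
Ba > Sb: both effects reinforce here, so Ba is clearly the larger of the two.
Cs > Ba: both are in period 6; the period trend gives Cs the larger value.
Approximate values (pm): Br 114, Sb 140, Cs 232, Ba 196.
So from smallest to largest: Br < Sb < Ba < Cs.

Br, Sb, Ba, Cs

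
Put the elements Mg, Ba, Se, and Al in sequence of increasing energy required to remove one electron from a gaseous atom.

Ba < Al < Mg < Se

Mg is in period 3, group 2; Al is in period 3, group 13; Se is in period 4, group 16; Ba is in period 6, group 2.
Removing the outermost electron gets harder across a period and easier down a group.
Here both period and group differ, so the two effects have to be weighed against each other.
Al > Ba: both effects reinforce here, so Al is clearly the higher of the two.
Mg > Al: this pair runs against the simple trend — see the exception note.
Se > Mg: the two effects oppose for this pair; the across-period effect wins (941 vs 738 kJ/mol).
Note the exception: Mg has a higher first ionization energy than Al, contrary to the simple trend — Al's single 3p electron is easier to remove than one from Mg's filled 3s².
Approximate values (kJ/mol): Mg 738, Al 578, Se 941, Ba 503.
So from lowest to highest: Ba < Al < Mg < Se.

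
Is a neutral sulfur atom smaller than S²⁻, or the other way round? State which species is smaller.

S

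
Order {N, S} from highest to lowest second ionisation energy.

Consider each +1 ion: N⁺ still has 4 valence electrons; S⁺ still has 5 valence electrons.
All are still removing valence electrons, so compare the +1 ions as you would atoms: IE_2 generally rises across a period (higher Z_eff) and falls down a group (larger shell), subject to the usual subshell exceptions.
Valence configurations: N⁺ [He]2s²2p², S⁺ [Ne]3s²3p³.
The numbers (kJ/mol): N 2856, S 2252.
Putting it together, IE_2: S < N.

N > S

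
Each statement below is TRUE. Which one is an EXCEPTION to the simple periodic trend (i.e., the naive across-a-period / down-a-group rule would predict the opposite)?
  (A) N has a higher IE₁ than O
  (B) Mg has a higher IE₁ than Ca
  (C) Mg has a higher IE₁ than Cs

(A)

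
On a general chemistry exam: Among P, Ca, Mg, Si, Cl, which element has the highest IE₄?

Mg

Consider each +3 ion: P³⁺ still has 2 valence electrons; Ca³⁺ is already 1 electron into the core; Mg³⁺ is already 1 electron into the core; Si³⁺ still has 1 valence electron; Cl³⁺ still has 4 valence electrons.
Breaking into a closed-shell core is much more expensive than removing a leftover valence electron — Ca and Mg have the largest IE_4 here.
Valence configurations: P³⁺ [Ne]3s², Si³⁺ [Ne]3s¹, Cl³⁺ [Ne]3s²3p².
Approximate IE_4 values (kJ/mol): P 4964, Ca 6491, Mg 10543, Si 4356, Cl 5159.
So the fourth ionization energies run Si < P < Cl < Ca < Mg.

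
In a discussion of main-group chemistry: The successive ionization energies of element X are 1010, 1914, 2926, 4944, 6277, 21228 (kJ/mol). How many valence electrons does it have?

5

Look for the largest jump between consecutive ionization energies: IE6/IE5 ≈ 3.4, far larger than any earlier ratio.
That jump marks the point where a core electron is being removed. So the atom has 5 valence electrons.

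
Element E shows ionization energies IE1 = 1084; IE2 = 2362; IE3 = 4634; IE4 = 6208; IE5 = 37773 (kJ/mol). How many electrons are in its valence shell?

4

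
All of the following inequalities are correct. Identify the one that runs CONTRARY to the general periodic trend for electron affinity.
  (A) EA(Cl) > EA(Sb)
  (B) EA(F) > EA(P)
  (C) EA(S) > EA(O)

The general trend: electron affinity increases across a period and decreases down a group.
(A) Cl (period 3, group 17) vs Sb (period 5, group 15): the stated order agrees with the simple trend.
(B) F (period 2, group 17) vs P (period 3, group 15): the stated order agrees with the simple trend.
(C) S (period 3, group 16) vs O (period 2, group 16): the stated order contradicts the simple trend.
The exception is (C): the compact 2p subshell of O repels the added electron more than S's larger 3p does.

(C)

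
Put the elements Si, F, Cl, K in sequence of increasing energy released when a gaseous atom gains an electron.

EA tends to increase across a period and decrease down a group, though the pattern is less regular than for IE or radius.
Here both period and group differ, so the two effects have to be weighed against each other.
Si > K: both effects reinforce here, so Si is clearly the higher of the two.
F > Si: relative to Si, both the across-period and down-group shifts push F's electron affinity up.
Cl > F: this pair runs against the simple trend — see the exception note.
Note the exception: Cl has a higher electron affinity than F, contrary to the simple trend — F's small 2p subshell makes the incoming electron feel strong e⁻–e⁻ repulsion, so Cl actually releases more energy on gaining an electron.
Tabulated electron affinity (kJ/mol): F 328, Si 134, Cl 349, K 48.
So from lowest to highest: K < Si < F < Cl.

K < Si < F < Cl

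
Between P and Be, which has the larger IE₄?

Be

After 3 electrons have been removed, what remains? P³⁺ still has 2 valence electrons; Be³⁺ is already 1 electron into the core.
Breaking into a closed-shell core is much more expensive than removing a leftover valence electron — Be has the largest IE_4 here.
Approximate IE_4 values (kJ/mol): P 4964, Be 21007.
Overall IE_4 order: P < Be.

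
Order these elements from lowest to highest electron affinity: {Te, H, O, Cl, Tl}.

H is in period 1, group 1; O is in period 2, group 16; Cl is in period 3, group 17; Te is in period 5, group 16; Tl is in period 6, group 13.
EA tends to increase across a period and decrease down a group, though the pattern is less regular than for IE or radius.
Neither a single period nor a single group — weigh both effects.
H > Tl: period and group pull opposite ways; the down-group shift dominates (73 vs 19 kJ/mol).
O > H: the two effects oppose for this pair; the across-period effect wins (141 vs 73 kJ/mol).
Te > O: this pair runs against the simple trend — see the exception note.
Cl > Te: both effects reinforce here, so Cl is clearly the higher of the two.
Note the exception: Te has a higher electron affinity than O, contrary to the simple trend — O's compact 2p subshell gives strong electron–electron repulsion on the added electron.
Approximate values (kJ/mol): H 73, O 141, Cl 349, Te 190, Tl 19.
So from lowest to highest: Tl < H < O < Te < Cl.

Tl, H, O, Te, Cl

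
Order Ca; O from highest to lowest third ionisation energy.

The third ionization energy removes an electron from the +2 ion. For each element: Ca²⁺ is the bare [Ar] core; O²⁺ still has 4 valence electrons.
Usually core removal costs more than valence removal, but here the competition is close: a tightly held n=2 valence electron can cost more to remove than an n=3 core electron, so the actual values have to decide it.
Tabulated IE_3 (kJ/mol): Ca 4912, O 5300.
So the third ionization energies run Ca < O.

O > Ca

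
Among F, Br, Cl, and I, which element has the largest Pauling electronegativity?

F is in period 2, group 17; Cl is in period 3, group 17; Br is in period 4, group 17; I is in period 5, group 17.
Atoms toward the upper right of the periodic table pull bonding electrons most strongly.
All are in group 17, so electronegativity increases up the group.
The largest Pauling electronegativity among these belongs to F.

F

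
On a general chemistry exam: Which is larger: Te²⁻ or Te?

Te²⁻

Forming Te²⁻ adds 2 electrons to Te. More electron–electron repulsion in the same shell, with unchanged nuclear charge, lets the cloud expand.
An anion is larger than its parent atom: Te²⁻ > Te.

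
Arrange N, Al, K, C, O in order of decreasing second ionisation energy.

IE_2 is the cost of taking one more electron from the +1 cation: N⁺ still has 4 valence electrons; Al⁺ still has 2 valence electrons; K⁺ is the bare [Ar] core; C⁺ still has 3 valence electrons; O⁺ still has 5 valence electrons.
Usually core removal costs more than valence removal, but here the competition is close: a tightly held n=2 valence electron can cost more to remove than an n=3 core electron, so the actual values have to decide it.
Valence configurations: N⁺ [He]2s²2p², Al⁺ [Ne]3s², C⁺ [He]2s²2p¹, O⁺ [He]2s²2p³.
Tabulated IE_2 (kJ/mol): N 2856, Al 1817, K 3052, C 2353, O 3388.
Hence IE_2: Al < C < N < K < O.

O > K > N > C > Al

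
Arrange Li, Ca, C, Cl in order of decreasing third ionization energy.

Li > Ca > C > Cl

The third ionization energy removes an electron from the +2 ion. For each element: Li²⁺ is already 1 electron into the core; Ca²⁺ is the bare [Ar] core; C²⁺ still has 2 valence electrons; Cl²⁺ still has 5 valence electrons.
Pulling an electron out of a noble-gas core costs far more than removing a remaining valence electron, so Ca and Li sit at the high end of IE_3.
Valence configurations: C²⁺ [He]2s², Cl²⁺ [Ne]3s²3p³.
Approximate IE_3 values (kJ/mol): Li 11815, Ca 4912, C 4620, Cl 3822.
Hence IE_3: Cl < C < Ca < Li.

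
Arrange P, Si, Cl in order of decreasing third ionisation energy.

Cl > Si > P

IE_3 is the cost of taking one more electron from the +2 cation: P²⁺ still has 3 valence electrons; Si²⁺ still has 2 valence electrons; Cl²⁺ still has 5 valence electrons.
All are still removing valence electrons, so compare the +2 ions as you would atoms: IE_3 generally rises across a period (higher Z_eff) and falls down a group (larger shell), subject to the usual subshell exceptions.
Valence configurations: P²⁺ [Ne]3s²3p¹, Si²⁺ [Ne]3s², Cl²⁺ [Ne]3s²3p³.
P²⁺ loses a lone 3p electron whereas Si²⁺ must break into a filled 3s² pair, so IE_3(Si) > IE_3(P) even though P has the higher nuclear charge.
Approximate IE_3 values (kJ/mol): P 2914, Si 3232, Cl 3822.
So the third ionization energies run P < Si < Cl.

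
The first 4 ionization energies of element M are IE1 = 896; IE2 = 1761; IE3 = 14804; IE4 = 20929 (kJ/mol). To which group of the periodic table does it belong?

Group 2

Look for the largest jump between consecutive ionization energies: IE3/IE2 ≈ 8.4, far larger than any earlier ratio.
That jump marks the point where a core electron is being removed. So the atom has 2 valence electrons.
A main-group element with 2 valence electrons is in group 2.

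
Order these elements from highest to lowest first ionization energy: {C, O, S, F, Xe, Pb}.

F > O > Xe > C > S > Pb

IE₁ increases left→right with effective nuclear charge and decreases top→bottom as the valence shell moves farther out.
These span different periods and groups, so the two trends combine.
S > Pb: both effects reinforce here, so S is clearly the higher of the two.
C > S: the two effects oppose for this pair; the down-group effect wins (1086 vs 1000 kJ/mol).
Xe > C: the two effects oppose for this pair; the across-period effect wins (1170 vs 1086 kJ/mol).
O > Xe: period and group pull opposite ways; the down-group shift dominates (1314 vs 1170 kJ/mol).
F > O: F lies to the right of O in period 2, so the across-period effect alone puts F higher.
Tabulated first ionization energy (kJ/mol): C 1086, O 1314, F 1681, S 1000, Xe 1170, Pb 716.
So from highest to lowest: F > O > Xe > C > S > Pb.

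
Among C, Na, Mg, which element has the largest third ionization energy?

Mg

IE_3 is the cost of taking one more electron from the +2 cation: C²⁺ still has 2 valence electrons; Na²⁺ is already 1 electron into the core; Mg²⁺ is the bare [Ne] core.
Breaking into a closed-shell core is much more expensive than removing a leftover valence electron — Na and Mg have the largest IE_3 here.
Approximate IE_3 values (kJ/mol): C 4620, Na 6910, Mg 7733.
So the third ionization energies run C < Na < Mg.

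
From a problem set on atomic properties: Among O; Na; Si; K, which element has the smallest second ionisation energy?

Si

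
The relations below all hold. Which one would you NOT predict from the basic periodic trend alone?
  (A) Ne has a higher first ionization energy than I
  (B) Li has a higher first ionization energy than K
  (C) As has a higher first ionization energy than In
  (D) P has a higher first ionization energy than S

The general trend: first ionization energy increases across a period and decreases down a group.
(A) Ne (period 2, group 18) vs I (period 5, group 17): the stated order agrees with the simple trend.
(B) Li (period 2, group 1) vs K (period 4, group 1): the stated order agrees with the simple trend.
(C) As (period 4, group 15) vs In (period 5, group 13): the stated order agrees with the simple trend.
(D) P (period 3, group 15) vs S (period 3, group 16): the stated order contradicts the simple trend.
The exception is (D): S (3p⁴) ionizes more easily than half-filled P (3p³) because the paired 3p electron in S is pushed out by e⁻–e⁻ repulsion.

(D)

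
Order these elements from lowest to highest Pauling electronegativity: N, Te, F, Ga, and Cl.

N is in period 2, group 15; F is in period 2, group 17; Cl is in period 3, group 17; Ga is in period 4, group 13; Te is in period 5, group 16.
Smaller atoms with higher effective nuclear charge are more electronegative.
Here both period and group differ, so the two effects have to be weighed against each other.
Te > Ga: the two effects oppose for this pair; the across-period effect wins (2.10 vs 1.81).
N > Te: period and group pull opposite ways; the down-group shift dominates (3.04 vs 2.10).
Cl > N: period and group pull opposite ways; the across-period shift dominates (3.16 vs 3.04).
F > Cl: they share group 17; the group trend gives F the larger value.
Tabulated electronegativity (Pauling): N 3.04, F 3.98, Cl 3.16, Ga 1.81, Te 2.10.
So from lowest to highest: Ga < Te < N < Cl < F.

Ga < Te < N < Cl < F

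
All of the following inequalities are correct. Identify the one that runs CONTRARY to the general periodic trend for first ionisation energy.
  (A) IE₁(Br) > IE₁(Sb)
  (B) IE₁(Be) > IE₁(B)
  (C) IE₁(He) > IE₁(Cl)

The general trend: first ionisation energy increases across a period and decreases down a group.
(A) Br (period 4, group 17) vs Sb (period 5, group 15): the stated order agrees with the simple trend.
(B) Be (period 2, group 2) vs B (period 2, group 13): the stated order contradicts the simple trend.
(C) He (period 1, group 18) vs Cl (period 3, group 17): the stated order agrees with the simple trend.
The exception is (B): removing B's lone 2p electron is easier than breaking Be's filled 2s².

(B)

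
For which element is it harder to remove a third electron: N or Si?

N

The third ionization energy removes an electron from the +2 ion. For each element: N²⁺ still has 3 valence electrons; Si²⁺ still has 2 valence electrons.
All are still removing valence electrons, so compare the +2 ions as you would atoms: IE_3 generally rises across a period (higher Z_eff) and falls down a group (larger shell), subject to the usual subshell exceptions.
Valence configurations: N²⁺ [He]2s²2p¹, Si²⁺ [Ne]3s².
The numbers (kJ/mol): N 4578, Si 3232.
So the third ionization energies run Si < N.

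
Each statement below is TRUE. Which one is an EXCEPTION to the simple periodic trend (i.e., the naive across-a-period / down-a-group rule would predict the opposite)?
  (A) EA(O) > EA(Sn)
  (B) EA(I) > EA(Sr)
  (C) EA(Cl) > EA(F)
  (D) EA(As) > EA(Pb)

(C)

The general trend: electron affinity increases across a period and decreases down a group.
(A) O (period 2, group 16) vs Sn (period 5, group 14): the stated order agrees with the simple trend.
(B) I (period 5, group 17) vs Sr (period 5, group 2): the stated order agrees with the simple trend.
(C) Cl (period 3, group 17) vs F (period 2, group 17): the stated order contradicts the simple trend.
(D) As (period 4, group 15) vs Pb (period 6, group 14): the stated order agrees with the simple trend.
The exception is (C): F's small 2p subshell makes the incoming electron feel strong e⁻–e⁻ repulsion, so Cl actually releases more energy on gaining an electron.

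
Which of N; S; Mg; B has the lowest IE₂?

The second ionization energy removes an electron from the +1 ion. For each element: N⁺ still has 4 valence electrons; S⁺ still has 5 valence electrons; Mg⁺ still has 1 valence electron; B⁺ still has 2 valence electrons.
All are still removing valence electrons, so compare the +1 ions as you would atoms: IE_2 generally rises across a period (higher Z_eff) and falls down a group (larger shell), subject to the usual subshell exceptions.
Valence configurations: N⁺ [He]2s²2p², S⁺ [Ne]3s²3p³, Mg⁺ [Ne]3s¹, B⁺ [He]2s².
Approximate IE_2 values (kJ/mol): N 2856, S 2252, Mg 1451, B 2427.
So the second ionization energies run Mg < S < B < N.

Mg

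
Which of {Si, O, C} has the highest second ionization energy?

O

IE_2 is the cost of taking one more electron from the +1 cation: Si⁺ still has 3 valence electrons; O⁺ still has 5 valence electrons; C⁺ still has 3 valence electrons.
All are still removing valence electrons, so compare the +1 ions as you would atoms: IE_2 generally rises across a period (higher Z_eff) and falls down a group (larger shell), subject to the usual subshell exceptions.
Valence configurations: Si⁺ [Ne]3s²3p¹, O⁺ [He]2s²2p³, C⁺ [He]2s²2p¹.
Tabulated IE_2 (kJ/mol): Si 1577, O 3388, C 2353.
Hence IE_2: Si < C < O.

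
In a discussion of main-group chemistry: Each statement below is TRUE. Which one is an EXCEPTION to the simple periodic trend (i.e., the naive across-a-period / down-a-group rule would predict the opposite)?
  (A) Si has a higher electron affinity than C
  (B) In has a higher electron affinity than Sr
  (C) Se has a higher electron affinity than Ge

(A)

The general trend: electron affinity increases across a period and decreases down a group.
(A) Si (period 3, group 14) vs C (period 2, group 14): the stated order contradicts the simple trend.
(B) In (period 5, group 13) vs Sr (period 5, group 2): the stated order agrees with the simple trend.
(C) Se (period 4, group 16) vs Ge (period 4, group 14): the stated order agrees with the simple trend.
The exception is (A): Si's larger, more diffuse 3p orbitals accept an added electron slightly more readily than C's compact 2p.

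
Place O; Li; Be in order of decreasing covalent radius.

Li, Be, O

Li is in period 2, group 1; Be is in period 2, group 2; O is in period 2, group 16.
Atomic radius shrinks across a period as nuclear charge pulls the same shell inward, and grows down a group as new shells are added.
All lie in period 2, so atomic radius increases right to left.
So from largest to smallest: Li > Be > O.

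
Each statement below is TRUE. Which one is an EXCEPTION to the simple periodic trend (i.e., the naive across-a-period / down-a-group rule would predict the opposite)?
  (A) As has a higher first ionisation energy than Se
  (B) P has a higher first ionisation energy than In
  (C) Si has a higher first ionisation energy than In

The general trend: first ionisation energy increases across a period and decreases down a group.
(A) As (period 4, group 15) vs Se (period 4, group 16): the stated order contradicts the simple trend.
(B) P (period 3, group 15) vs In (period 5, group 13): the stated order agrees with the simple trend.
(C) Si (period 3, group 14) vs In (period 5, group 13): the stated order agrees with the simple trend.
The exception is (A): Se (4p⁴) ionizes more easily than half-filled As (4p³).

(A)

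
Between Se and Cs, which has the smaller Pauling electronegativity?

Cs

EN rises left→right (higher Z_eff, smaller atoms) and falls top→bottom (larger, more shielded atoms).
These span different periods and groups, so the two trends combine.
Se > Cs: relative to Cs, both the across-period and down-group shifts push Se's electronegativity up.
For reference (Pauling): Se 2.55, Cs 0.79.
So Cs has the smaller Pauling electronegativity (Cs < Se).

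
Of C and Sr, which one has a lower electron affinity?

Sr

C is in period 2, group 14; Sr is in period 5, group 2.
Atoms with high Z_eff and room in the valence shell (especially the halogens) have the most exothermic electron affinities.
Here both period and group differ, so the two effects have to be weighed against each other.
C > Sr: relative to Sr, both the across-period and down-group shifts push C's electron affinity up.
Tabulated electron affinity (kJ/mol): C 122, Sr 5.
So Sr has the lower electron affinity (Sr < C).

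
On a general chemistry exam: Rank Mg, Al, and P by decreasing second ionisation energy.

P > Al > Mg

Consider each +1 ion: Mg⁺ still has 1 valence electron; Al⁺ still has 2 valence electrons; P⁺ still has 4 valence electrons.
All are still removing valence electrons, so compare the +1 ions as you would atoms: IE_2 generally rises across a period (higher Z_eff) and falls down a group (larger shell), subject to the usual subshell exceptions.
Valence configurations: Mg⁺ [Ne]3s¹, Al⁺ [Ne]3s², P⁺ [Ne]3s²3p².
The numbers (kJ/mol): Mg 1451, Al 1817, P 1907.
Putting it together, IE_2: Mg < Al < P.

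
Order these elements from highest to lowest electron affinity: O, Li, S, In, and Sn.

S > O > Sn > Li > In

Li is in period 2, group 1; O is in period 2, group 16; S is in period 3, group 16; In is in period 5, group 13; Sn is in period 5, group 14.
EA tends to increase across a period and decrease down a group, though the pattern is less regular than for IE or radius.
These span different periods and groups, so the two trends combine.
Li > In: the two effects oppose for this pair; the down-group effect wins (60 vs 29 kJ/mol).
Sn > Li: the two effects oppose for this pair; the across-period effect wins (107 vs 60 kJ/mol).
O > Sn: both effects reinforce here, so O is clearly the higher of the two.
S > O: this pair runs against the simple trend — see the exception note.
Note the exception: S has a higher electron affinity than O, contrary to the simple trend — the compact 2p subshell of O repels the added electron more than S's larger 3p does.
For reference (kJ/mol): Li 60, O 141, S 200, In 29, Sn 107.
So from highest to lowest: S > O > Sn > Li > In.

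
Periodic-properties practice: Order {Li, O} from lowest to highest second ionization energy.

O < Li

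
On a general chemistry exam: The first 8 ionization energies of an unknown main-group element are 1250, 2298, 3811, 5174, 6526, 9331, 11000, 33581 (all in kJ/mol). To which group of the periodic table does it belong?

Look for the largest jump between consecutive ionization energies: IE8/IE7 ≈ 3.1, far larger than any earlier ratio.
That jump marks the point where a core electron is being removed. So the atom has 7 valence electrons.
A main-group element with 7 valence electrons is in group 17.

Group 17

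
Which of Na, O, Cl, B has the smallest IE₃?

B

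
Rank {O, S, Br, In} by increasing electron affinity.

In, O, S, Br

EA tends to increase across a period and decrease down a group, though the pattern is less regular than for IE or radius.
Neither a single period nor a single group — weigh both effects.
O > In: both effects reinforce here, so O is clearly the higher of the two.
S > O: this pair runs against the simple trend — see the exception note.
Br > S: the two effects oppose for this pair; the across-period effect wins (325 vs 200 kJ/mol).
Note the exception: S has a higher electron affinity than O, contrary to the simple trend — the compact 2p subshell of O repels the added electron more than S's larger 3p does.
For reference (kJ/mol): O 141, S 200, Br 325, In 29.
So from lowest to highest: In < O < S < Br.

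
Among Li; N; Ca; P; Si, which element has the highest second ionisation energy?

IE_2 is the cost of taking one more electron from the +1 cation: Li⁺ is the bare [He] core; N⁺ still has 4 valence electrons; Ca⁺ still has 1 valence electron; P⁺ still has 4 valence electrons; Si⁺ still has 3 valence electrons.
Pulling an electron out of a noble-gas core costs far more than removing a remaining valence electron, so Li sits at the high end of IE_2.
Valence configurations: N⁺ [He]2s²2p², Ca⁺ [Ar]4s¹, P⁺ [Ne]3s²3p², Si⁺ [Ne]3s²3p¹.
Approximate IE_2 values (kJ/mol): Li 7298, N 2856, Ca 1145, P 1907, Si 1577.
Hence IE_2: Ca < Si < P < N < Li.

Li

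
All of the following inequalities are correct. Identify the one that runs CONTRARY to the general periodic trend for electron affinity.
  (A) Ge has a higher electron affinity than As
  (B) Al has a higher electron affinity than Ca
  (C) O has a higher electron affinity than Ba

(A)

The general trend: electron affinity increases across a period and decreases down a group.
(A) Ge (period 4, group 14) vs As (period 4, group 15): the stated order contradicts the simple trend.
(B) Al (period 3, group 13) vs Ca (period 4, group 2): the stated order agrees with the simple trend.
(C) O (period 2, group 16) vs Ba (period 6, group 2): the stated order agrees with the simple trend.
The exception is (A): adding an electron to As's half-filled 4p³ is unfavourable, so Ge (4p²) has the more exothermic EA.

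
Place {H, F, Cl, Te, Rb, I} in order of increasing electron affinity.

H is in period 1, group 1; F is in period 2, group 17; Cl is in period 3, group 17; Rb is in period 5, group 1; Te is in period 5, group 16; I is in period 5, group 17.
Electron affinity generally becomes more exothermic across a period toward the halogens and less exothermic down a group.
These span different periods and groups, so the two trends combine.
H > Rb: H sits above Rb in group 1, so the down-group effect alone puts H higher.
Te > H: period and group pull opposite ways; the across-period shift dominates (190 vs 73 kJ/mol).
I > Te: both are in period 5; the period trend gives I the larger value.
F > I: they share group 17; the group trend gives F the larger value.
Cl > F: this pair runs against the simple trend — see the exception note.
Note the exception: Cl has a higher electron affinity than F, contrary to the simple trend — F's small 2p subshell makes the incoming electron feel strong e⁻–e⁻ repulsion, so Cl actually releases more energy on gaining an electron.
For reference (kJ/mol): H 73, F 328, Cl 349, Rb 47, Te 190, I 295.
So from lowest to highest: Rb < H < Te < I < F < Cl.

Rb < H < Te < I < F < Cl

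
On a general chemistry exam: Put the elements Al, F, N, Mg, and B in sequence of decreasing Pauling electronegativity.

B is in period 2, group 13; N is in period 2, group 15; F is in period 2, group 17; Mg is in period 3, group 2; Al is in period 3, group 13.
Electronegativity increases across a period and decreases down a group, tracking effective nuclear charge and atomic size.
Neither a single period nor a single group — weigh both effects.
Al > Mg: both are in period 3; the period trend gives Al the larger value.
B > Al: B sits above Al in group 13, so the down-group effect alone puts B higher.
N > B: both are in period 2; the period trend gives N the larger value.
F > N: F lies to the right of N in period 2, so the across-period effect alone puts F higher.
Tabulated electronegativity (Pauling): B 2.04, N 3.04, F 3.98, Mg 1.31, Al 1.61.
So from highest to lowest: F > N > B > Al > Mg.

F, N, B, Al, Mg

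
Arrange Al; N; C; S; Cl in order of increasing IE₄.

The fourth ionization energy removes an electron from the +3 ion. For each element: Al³⁺ is the bare [Ne] core; N³⁺ still has 2 valence electrons; C³⁺ still has 1 valence electron; S³⁺ still has 3 valence electrons; Cl³⁺ still has 4 valence electrons.
Pulling an electron out of a noble-gas core costs far more than removing a remaining valence electron, so Al sits at the high end of IE_4.
Valence configurations: N³⁺ [He]2s², C³⁺ [He]2s¹, S³⁺ [Ne]3s²3p¹, Cl³⁺ [Ne]3s²3p².
Approximate IE_4 values (kJ/mol): Al 11577, N 7475, C 6223, S 4556, Cl 5159.
Hence IE_4: S < Cl < C < N < Al.

S < Cl < C < N < Al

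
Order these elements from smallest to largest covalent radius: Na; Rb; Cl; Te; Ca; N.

Atomic radius shrinks across a period as nuclear charge pulls the same shell inward, and grows down a group as new shells are added.
Here both period and group differ, so the two effects have to be weighed against each other.
Cl > N: period and group pull opposite ways; the down-group shift dominates (99 vs 71 pm).
Te > Cl: both effects reinforce here, so Te is clearly the larger of the two.
Na > Te: period and group pull opposite ways; the across-period shift dominates (155 vs 136 pm).
Ca > Na: period and group pull opposite ways; the down-group shift dominates (171 vs 155 pm).
Rb > Ca: both effects reinforce here, so Rb is clearly the larger of the two.
For reference (pm): N 71, Na 155, Cl 99, Ca 171, Rb 210, Te 136.
So from smallest to largest: N < Cl < Te < Na < Ca < Rb.

N, Cl, Te, Na, Ca, Rb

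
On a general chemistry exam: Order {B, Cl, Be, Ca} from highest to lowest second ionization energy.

The second ionization energy removes an electron from the +1 ion. For each element: B⁺ still has 2 valence electrons; Cl⁺ still has 6 valence electrons; Be⁺ still has 1 valence electron; Ca⁺ still has 1 valence electron.
All are still removing valence electrons, so compare the +1 ions as you would atoms: IE_2 generally rises across a period (higher Z_eff) and falls down a group (larger shell), subject to the usual subshell exceptions.
Valence configurations: B⁺ [He]2s², Cl⁺ [Ne]3s²3p⁴, Be⁺ [He]2s¹, Ca⁺ [Ar]4s¹.
Approximate IE_2 values (kJ/mol): B 2427, Cl 2298, Be 1757, Ca 1145.
Putting it together, IE_2: Ca < Be < Cl < B.

B, Cl, Be, Ca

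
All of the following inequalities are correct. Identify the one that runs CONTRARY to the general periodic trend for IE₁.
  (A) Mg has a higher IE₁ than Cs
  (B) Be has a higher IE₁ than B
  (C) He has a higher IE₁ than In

(B)

The general trend: IE₁ increases across a period and decreases down a group.
(A) Mg (period 3, group 2) vs Cs (period 6, group 1): the stated order agrees with the simple trend.
(B) Be (period 2, group 2) vs B (period 2, group 13): the stated order contradicts the simple trend.
(C) He (period 1, group 18) vs In (period 5, group 13): the stated order agrees with the simple trend.
The exception is (B): removing B's lone 2p electron is easier than breaking Be's filled 2s².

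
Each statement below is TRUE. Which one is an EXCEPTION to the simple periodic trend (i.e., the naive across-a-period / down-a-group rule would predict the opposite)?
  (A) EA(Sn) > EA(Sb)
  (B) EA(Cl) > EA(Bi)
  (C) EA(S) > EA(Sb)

(A)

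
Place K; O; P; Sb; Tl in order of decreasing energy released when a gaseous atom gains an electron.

O > Sb > P > K > Tl

Atoms with high Z_eff and room in the valence shell (especially the halogens) have the most exothermic electron affinities.
These span different periods and groups, so the two trends combine.
K > Tl: the two effects oppose for this pair; the down-group effect wins (48 vs 19 kJ/mol).
P > K: relative to K, both the across-period and down-group shifts push P's electron affinity up.
Sb > P: this pair runs against the simple trend — see the exception note.
O > Sb: relative to Sb, both the across-period and down-group shifts push O's electron affinity up.
Note the exception: Sb has a higher electron affinity than P, contrary to the simple trend — both are half-filled np³, but the pairing/repulsion penalty for the added electron shrinks as the p orbitals become larger and more diffuse down the group, and for Sb that outweighs the weaker nuclear attraction.
Tabulated electron affinity (kJ/mol): O 141, P 72, K 48, Sb 103, Tl 19.
So from highest to lowest: O > Sb > P > K > Tl.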